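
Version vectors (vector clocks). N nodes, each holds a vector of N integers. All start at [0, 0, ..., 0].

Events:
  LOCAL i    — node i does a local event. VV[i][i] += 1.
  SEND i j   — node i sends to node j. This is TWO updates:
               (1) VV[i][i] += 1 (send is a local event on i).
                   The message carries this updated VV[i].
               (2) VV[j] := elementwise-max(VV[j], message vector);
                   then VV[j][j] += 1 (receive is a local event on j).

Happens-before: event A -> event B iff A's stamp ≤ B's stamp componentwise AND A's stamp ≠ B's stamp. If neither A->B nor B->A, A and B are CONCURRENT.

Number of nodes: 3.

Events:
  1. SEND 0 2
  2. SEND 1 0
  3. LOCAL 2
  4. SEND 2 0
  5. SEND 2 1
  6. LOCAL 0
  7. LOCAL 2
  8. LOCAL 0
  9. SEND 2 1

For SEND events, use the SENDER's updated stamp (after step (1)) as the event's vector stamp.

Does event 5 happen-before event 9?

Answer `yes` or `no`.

Initial: VV[0]=[0, 0, 0]
Initial: VV[1]=[0, 0, 0]
Initial: VV[2]=[0, 0, 0]
Event 1: SEND 0->2: VV[0][0]++ -> VV[0]=[1, 0, 0], msg_vec=[1, 0, 0]; VV[2]=max(VV[2],msg_vec) then VV[2][2]++ -> VV[2]=[1, 0, 1]
Event 2: SEND 1->0: VV[1][1]++ -> VV[1]=[0, 1, 0], msg_vec=[0, 1, 0]; VV[0]=max(VV[0],msg_vec) then VV[0][0]++ -> VV[0]=[2, 1, 0]
Event 3: LOCAL 2: VV[2][2]++ -> VV[2]=[1, 0, 2]
Event 4: SEND 2->0: VV[2][2]++ -> VV[2]=[1, 0, 3], msg_vec=[1, 0, 3]; VV[0]=max(VV[0],msg_vec) then VV[0][0]++ -> VV[0]=[3, 1, 3]
Event 5: SEND 2->1: VV[2][2]++ -> VV[2]=[1, 0, 4], msg_vec=[1, 0, 4]; VV[1]=max(VV[1],msg_vec) then VV[1][1]++ -> VV[1]=[1, 2, 4]
Event 6: LOCAL 0: VV[0][0]++ -> VV[0]=[4, 1, 3]
Event 7: LOCAL 2: VV[2][2]++ -> VV[2]=[1, 0, 5]
Event 8: LOCAL 0: VV[0][0]++ -> VV[0]=[5, 1, 3]
Event 9: SEND 2->1: VV[2][2]++ -> VV[2]=[1, 0, 6], msg_vec=[1, 0, 6]; VV[1]=max(VV[1],msg_vec) then VV[1][1]++ -> VV[1]=[1, 3, 6]
Event 5 stamp: [1, 0, 4]
Event 9 stamp: [1, 0, 6]
[1, 0, 4] <= [1, 0, 6]? True. Equal? False. Happens-before: True

Answer: yes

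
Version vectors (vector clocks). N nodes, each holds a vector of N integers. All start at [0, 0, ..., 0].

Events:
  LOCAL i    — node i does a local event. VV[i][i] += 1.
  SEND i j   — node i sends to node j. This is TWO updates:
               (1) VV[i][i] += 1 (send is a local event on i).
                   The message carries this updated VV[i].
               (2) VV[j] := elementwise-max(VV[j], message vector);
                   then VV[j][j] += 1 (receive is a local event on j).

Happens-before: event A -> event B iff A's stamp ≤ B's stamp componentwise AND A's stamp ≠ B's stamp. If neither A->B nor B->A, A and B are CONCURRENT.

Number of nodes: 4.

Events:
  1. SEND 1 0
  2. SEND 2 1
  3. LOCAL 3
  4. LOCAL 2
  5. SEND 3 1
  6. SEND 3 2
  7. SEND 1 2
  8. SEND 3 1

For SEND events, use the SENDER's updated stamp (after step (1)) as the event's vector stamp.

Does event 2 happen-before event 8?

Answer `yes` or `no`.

Answer: no

Derivation:
Initial: VV[0]=[0, 0, 0, 0]
Initial: VV[1]=[0, 0, 0, 0]
Initial: VV[2]=[0, 0, 0, 0]
Initial: VV[3]=[0, 0, 0, 0]
Event 1: SEND 1->0: VV[1][1]++ -> VV[1]=[0, 1, 0, 0], msg_vec=[0, 1, 0, 0]; VV[0]=max(VV[0],msg_vec) then VV[0][0]++ -> VV[0]=[1, 1, 0, 0]
Event 2: SEND 2->1: VV[2][2]++ -> VV[2]=[0, 0, 1, 0], msg_vec=[0, 0, 1, 0]; VV[1]=max(VV[1],msg_vec) then VV[1][1]++ -> VV[1]=[0, 2, 1, 0]
Event 3: LOCAL 3: VV[3][3]++ -> VV[3]=[0, 0, 0, 1]
Event 4: LOCAL 2: VV[2][2]++ -> VV[2]=[0, 0, 2, 0]
Event 5: SEND 3->1: VV[3][3]++ -> VV[3]=[0, 0, 0, 2], msg_vec=[0, 0, 0, 2]; VV[1]=max(VV[1],msg_vec) then VV[1][1]++ -> VV[1]=[0, 3, 1, 2]
Event 6: SEND 3->2: VV[3][3]++ -> VV[3]=[0, 0, 0, 3], msg_vec=[0, 0, 0, 3]; VV[2]=max(VV[2],msg_vec) then VV[2][2]++ -> VV[2]=[0, 0, 3, 3]
Event 7: SEND 1->2: VV[1][1]++ -> VV[1]=[0, 4, 1, 2], msg_vec=[0, 4, 1, 2]; VV[2]=max(VV[2],msg_vec) then VV[2][2]++ -> VV[2]=[0, 4, 4, 3]
Event 8: SEND 3->1: VV[3][3]++ -> VV[3]=[0, 0, 0, 4], msg_vec=[0, 0, 0, 4]; VV[1]=max(VV[1],msg_vec) then VV[1][1]++ -> VV[1]=[0, 5, 1, 4]
Event 2 stamp: [0, 0, 1, 0]
Event 8 stamp: [0, 0, 0, 4]
[0, 0, 1, 0] <= [0, 0, 0, 4]? False. Equal? False. Happens-before: False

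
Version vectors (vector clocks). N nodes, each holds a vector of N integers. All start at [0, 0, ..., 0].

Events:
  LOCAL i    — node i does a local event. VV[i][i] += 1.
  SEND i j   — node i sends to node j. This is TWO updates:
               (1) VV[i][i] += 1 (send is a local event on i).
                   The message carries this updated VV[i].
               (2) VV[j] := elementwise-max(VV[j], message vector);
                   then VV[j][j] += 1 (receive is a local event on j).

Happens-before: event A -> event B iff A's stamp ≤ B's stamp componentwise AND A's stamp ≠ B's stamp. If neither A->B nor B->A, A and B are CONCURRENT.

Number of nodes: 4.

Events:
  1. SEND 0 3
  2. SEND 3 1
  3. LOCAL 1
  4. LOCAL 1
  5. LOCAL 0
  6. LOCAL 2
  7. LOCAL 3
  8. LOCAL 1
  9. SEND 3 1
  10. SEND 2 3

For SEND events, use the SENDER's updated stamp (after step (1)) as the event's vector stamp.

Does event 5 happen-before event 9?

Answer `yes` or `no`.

Initial: VV[0]=[0, 0, 0, 0]
Initial: VV[1]=[0, 0, 0, 0]
Initial: VV[2]=[0, 0, 0, 0]
Initial: VV[3]=[0, 0, 0, 0]
Event 1: SEND 0->3: VV[0][0]++ -> VV[0]=[1, 0, 0, 0], msg_vec=[1, 0, 0, 0]; VV[3]=max(VV[3],msg_vec) then VV[3][3]++ -> VV[3]=[1, 0, 0, 1]
Event 2: SEND 3->1: VV[3][3]++ -> VV[3]=[1, 0, 0, 2], msg_vec=[1, 0, 0, 2]; VV[1]=max(VV[1],msg_vec) then VV[1][1]++ -> VV[1]=[1, 1, 0, 2]
Event 3: LOCAL 1: VV[1][1]++ -> VV[1]=[1, 2, 0, 2]
Event 4: LOCAL 1: VV[1][1]++ -> VV[1]=[1, 3, 0, 2]
Event 5: LOCAL 0: VV[0][0]++ -> VV[0]=[2, 0, 0, 0]
Event 6: LOCAL 2: VV[2][2]++ -> VV[2]=[0, 0, 1, 0]
Event 7: LOCAL 3: VV[3][3]++ -> VV[3]=[1, 0, 0, 3]
Event 8: LOCAL 1: VV[1][1]++ -> VV[1]=[1, 4, 0, 2]
Event 9: SEND 3->1: VV[3][3]++ -> VV[3]=[1, 0, 0, 4], msg_vec=[1, 0, 0, 4]; VV[1]=max(VV[1],msg_vec) then VV[1][1]++ -> VV[1]=[1, 5, 0, 4]
Event 10: SEND 2->3: VV[2][2]++ -> VV[2]=[0, 0, 2, 0], msg_vec=[0, 0, 2, 0]; VV[3]=max(VV[3],msg_vec) then VV[3][3]++ -> VV[3]=[1, 0, 2, 5]
Event 5 stamp: [2, 0, 0, 0]
Event 9 stamp: [1, 0, 0, 4]
[2, 0, 0, 0] <= [1, 0, 0, 4]? False. Equal? False. Happens-before: False

Answer: no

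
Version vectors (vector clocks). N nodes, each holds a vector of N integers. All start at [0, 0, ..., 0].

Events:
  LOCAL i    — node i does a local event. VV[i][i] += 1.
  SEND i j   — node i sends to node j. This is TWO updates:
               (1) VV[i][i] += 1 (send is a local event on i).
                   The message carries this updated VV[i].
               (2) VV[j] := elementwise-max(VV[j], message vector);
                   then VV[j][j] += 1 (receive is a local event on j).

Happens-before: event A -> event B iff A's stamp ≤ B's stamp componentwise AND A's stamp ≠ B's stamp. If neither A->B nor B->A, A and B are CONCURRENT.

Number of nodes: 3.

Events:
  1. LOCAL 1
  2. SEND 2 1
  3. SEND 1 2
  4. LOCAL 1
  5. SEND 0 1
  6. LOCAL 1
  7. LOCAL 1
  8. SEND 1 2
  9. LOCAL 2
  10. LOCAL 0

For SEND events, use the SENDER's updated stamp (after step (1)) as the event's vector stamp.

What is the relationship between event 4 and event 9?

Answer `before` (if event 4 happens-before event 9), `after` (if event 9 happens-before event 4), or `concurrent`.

Initial: VV[0]=[0, 0, 0]
Initial: VV[1]=[0, 0, 0]
Initial: VV[2]=[0, 0, 0]
Event 1: LOCAL 1: VV[1][1]++ -> VV[1]=[0, 1, 0]
Event 2: SEND 2->1: VV[2][2]++ -> VV[2]=[0, 0, 1], msg_vec=[0, 0, 1]; VV[1]=max(VV[1],msg_vec) then VV[1][1]++ -> VV[1]=[0, 2, 1]
Event 3: SEND 1->2: VV[1][1]++ -> VV[1]=[0, 3, 1], msg_vec=[0, 3, 1]; VV[2]=max(VV[2],msg_vec) then VV[2][2]++ -> VV[2]=[0, 3, 2]
Event 4: LOCAL 1: VV[1][1]++ -> VV[1]=[0, 4, 1]
Event 5: SEND 0->1: VV[0][0]++ -> VV[0]=[1, 0, 0], msg_vec=[1, 0, 0]; VV[1]=max(VV[1],msg_vec) then VV[1][1]++ -> VV[1]=[1, 5, 1]
Event 6: LOCAL 1: VV[1][1]++ -> VV[1]=[1, 6, 1]
Event 7: LOCAL 1: VV[1][1]++ -> VV[1]=[1, 7, 1]
Event 8: SEND 1->2: VV[1][1]++ -> VV[1]=[1, 8, 1], msg_vec=[1, 8, 1]; VV[2]=max(VV[2],msg_vec) then VV[2][2]++ -> VV[2]=[1, 8, 3]
Event 9: LOCAL 2: VV[2][2]++ -> VV[2]=[1, 8, 4]
Event 10: LOCAL 0: VV[0][0]++ -> VV[0]=[2, 0, 0]
Event 4 stamp: [0, 4, 1]
Event 9 stamp: [1, 8, 4]
[0, 4, 1] <= [1, 8, 4]? True
[1, 8, 4] <= [0, 4, 1]? False
Relation: before

Answer: before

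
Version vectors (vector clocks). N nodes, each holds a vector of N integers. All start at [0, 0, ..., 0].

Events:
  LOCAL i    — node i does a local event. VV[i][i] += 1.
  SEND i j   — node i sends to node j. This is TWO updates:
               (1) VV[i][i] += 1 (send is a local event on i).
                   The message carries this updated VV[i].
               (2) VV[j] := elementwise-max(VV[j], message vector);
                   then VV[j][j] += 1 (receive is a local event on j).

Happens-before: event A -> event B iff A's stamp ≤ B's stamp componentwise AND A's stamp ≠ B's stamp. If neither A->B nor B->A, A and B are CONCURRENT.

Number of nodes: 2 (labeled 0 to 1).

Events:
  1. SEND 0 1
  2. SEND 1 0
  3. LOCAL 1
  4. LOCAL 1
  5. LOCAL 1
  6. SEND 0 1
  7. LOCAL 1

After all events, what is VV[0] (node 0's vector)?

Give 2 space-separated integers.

Answer: 3 2

Derivation:
Initial: VV[0]=[0, 0]
Initial: VV[1]=[0, 0]
Event 1: SEND 0->1: VV[0][0]++ -> VV[0]=[1, 0], msg_vec=[1, 0]; VV[1]=max(VV[1],msg_vec) then VV[1][1]++ -> VV[1]=[1, 1]
Event 2: SEND 1->0: VV[1][1]++ -> VV[1]=[1, 2], msg_vec=[1, 2]; VV[0]=max(VV[0],msg_vec) then VV[0][0]++ -> VV[0]=[2, 2]
Event 3: LOCAL 1: VV[1][1]++ -> VV[1]=[1, 3]
Event 4: LOCAL 1: VV[1][1]++ -> VV[1]=[1, 4]
Event 5: LOCAL 1: VV[1][1]++ -> VV[1]=[1, 5]
Event 6: SEND 0->1: VV[0][0]++ -> VV[0]=[3, 2], msg_vec=[3, 2]; VV[1]=max(VV[1],msg_vec) then VV[1][1]++ -> VV[1]=[3, 6]
Event 7: LOCAL 1: VV[1][1]++ -> VV[1]=[3, 7]
Final vectors: VV[0]=[3, 2]; VV[1]=[3, 7]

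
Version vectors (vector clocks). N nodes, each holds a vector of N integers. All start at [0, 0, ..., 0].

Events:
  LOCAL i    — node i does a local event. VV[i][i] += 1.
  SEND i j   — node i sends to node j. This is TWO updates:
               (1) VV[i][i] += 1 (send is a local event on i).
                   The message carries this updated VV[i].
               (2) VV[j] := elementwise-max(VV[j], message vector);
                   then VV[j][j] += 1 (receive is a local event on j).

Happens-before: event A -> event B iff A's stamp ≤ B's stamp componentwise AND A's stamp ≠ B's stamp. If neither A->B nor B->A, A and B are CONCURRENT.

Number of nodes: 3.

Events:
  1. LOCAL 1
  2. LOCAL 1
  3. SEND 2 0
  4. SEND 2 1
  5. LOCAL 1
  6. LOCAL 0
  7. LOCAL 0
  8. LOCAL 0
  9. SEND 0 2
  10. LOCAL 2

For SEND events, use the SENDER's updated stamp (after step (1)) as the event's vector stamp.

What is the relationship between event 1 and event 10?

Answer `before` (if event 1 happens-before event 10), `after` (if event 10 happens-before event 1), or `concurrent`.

Initial: VV[0]=[0, 0, 0]
Initial: VV[1]=[0, 0, 0]
Initial: VV[2]=[0, 0, 0]
Event 1: LOCAL 1: VV[1][1]++ -> VV[1]=[0, 1, 0]
Event 2: LOCAL 1: VV[1][1]++ -> VV[1]=[0, 2, 0]
Event 3: SEND 2->0: VV[2][2]++ -> VV[2]=[0, 0, 1], msg_vec=[0, 0, 1]; VV[0]=max(VV[0],msg_vec) then VV[0][0]++ -> VV[0]=[1, 0, 1]
Event 4: SEND 2->1: VV[2][2]++ -> VV[2]=[0, 0, 2], msg_vec=[0, 0, 2]; VV[1]=max(VV[1],msg_vec) then VV[1][1]++ -> VV[1]=[0, 3, 2]
Event 5: LOCAL 1: VV[1][1]++ -> VV[1]=[0, 4, 2]
Event 6: LOCAL 0: VV[0][0]++ -> VV[0]=[2, 0, 1]
Event 7: LOCAL 0: VV[0][0]++ -> VV[0]=[3, 0, 1]
Event 8: LOCAL 0: VV[0][0]++ -> VV[0]=[4, 0, 1]
Event 9: SEND 0->2: VV[0][0]++ -> VV[0]=[5, 0, 1], msg_vec=[5, 0, 1]; VV[2]=max(VV[2],msg_vec) then VV[2][2]++ -> VV[2]=[5, 0, 3]
Event 10: LOCAL 2: VV[2][2]++ -> VV[2]=[5, 0, 4]
Event 1 stamp: [0, 1, 0]
Event 10 stamp: [5, 0, 4]
[0, 1, 0] <= [5, 0, 4]? False
[5, 0, 4] <= [0, 1, 0]? False
Relation: concurrent

Answer: concurrent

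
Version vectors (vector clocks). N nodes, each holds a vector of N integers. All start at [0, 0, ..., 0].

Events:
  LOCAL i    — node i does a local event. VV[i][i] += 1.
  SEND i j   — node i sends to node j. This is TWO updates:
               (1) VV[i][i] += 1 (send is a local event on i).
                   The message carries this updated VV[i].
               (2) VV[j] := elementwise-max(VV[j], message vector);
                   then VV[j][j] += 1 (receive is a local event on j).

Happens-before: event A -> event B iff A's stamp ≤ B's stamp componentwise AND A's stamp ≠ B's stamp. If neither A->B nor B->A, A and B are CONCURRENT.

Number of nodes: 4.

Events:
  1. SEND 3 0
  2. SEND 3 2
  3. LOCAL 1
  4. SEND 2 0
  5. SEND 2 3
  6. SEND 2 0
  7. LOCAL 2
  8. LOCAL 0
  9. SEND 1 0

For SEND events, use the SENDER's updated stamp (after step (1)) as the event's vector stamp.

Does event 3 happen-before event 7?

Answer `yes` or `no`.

Answer: no

Derivation:
Initial: VV[0]=[0, 0, 0, 0]
Initial: VV[1]=[0, 0, 0, 0]
Initial: VV[2]=[0, 0, 0, 0]
Initial: VV[3]=[0, 0, 0, 0]
Event 1: SEND 3->0: VV[3][3]++ -> VV[3]=[0, 0, 0, 1], msg_vec=[0, 0, 0, 1]; VV[0]=max(VV[0],msg_vec) then VV[0][0]++ -> VV[0]=[1, 0, 0, 1]
Event 2: SEND 3->2: VV[3][3]++ -> VV[3]=[0, 0, 0, 2], msg_vec=[0, 0, 0, 2]; VV[2]=max(VV[2],msg_vec) then VV[2][2]++ -> VV[2]=[0, 0, 1, 2]
Event 3: LOCAL 1: VV[1][1]++ -> VV[1]=[0, 1, 0, 0]
Event 4: SEND 2->0: VV[2][2]++ -> VV[2]=[0, 0, 2, 2], msg_vec=[0, 0, 2, 2]; VV[0]=max(VV[0],msg_vec) then VV[0][0]++ -> VV[0]=[2, 0, 2, 2]
Event 5: SEND 2->3: VV[2][2]++ -> VV[2]=[0, 0, 3, 2], msg_vec=[0, 0, 3, 2]; VV[3]=max(VV[3],msg_vec) then VV[3][3]++ -> VV[3]=[0, 0, 3, 3]
Event 6: SEND 2->0: VV[2][2]++ -> VV[2]=[0, 0, 4, 2], msg_vec=[0, 0, 4, 2]; VV[0]=max(VV[0],msg_vec) then VV[0][0]++ -> VV[0]=[3, 0, 4, 2]
Event 7: LOCAL 2: VV[2][2]++ -> VV[2]=[0, 0, 5, 2]
Event 8: LOCAL 0: VV[0][0]++ -> VV[0]=[4, 0, 4, 2]
Event 9: SEND 1->0: VV[1][1]++ -> VV[1]=[0, 2, 0, 0], msg_vec=[0, 2, 0, 0]; VV[0]=max(VV[0],msg_vec) then VV[0][0]++ -> VV[0]=[5, 2, 4, 2]
Event 3 stamp: [0, 1, 0, 0]
Event 7 stamp: [0, 0, 5, 2]
[0, 1, 0, 0] <= [0, 0, 5, 2]? False. Equal? False. Happens-before: False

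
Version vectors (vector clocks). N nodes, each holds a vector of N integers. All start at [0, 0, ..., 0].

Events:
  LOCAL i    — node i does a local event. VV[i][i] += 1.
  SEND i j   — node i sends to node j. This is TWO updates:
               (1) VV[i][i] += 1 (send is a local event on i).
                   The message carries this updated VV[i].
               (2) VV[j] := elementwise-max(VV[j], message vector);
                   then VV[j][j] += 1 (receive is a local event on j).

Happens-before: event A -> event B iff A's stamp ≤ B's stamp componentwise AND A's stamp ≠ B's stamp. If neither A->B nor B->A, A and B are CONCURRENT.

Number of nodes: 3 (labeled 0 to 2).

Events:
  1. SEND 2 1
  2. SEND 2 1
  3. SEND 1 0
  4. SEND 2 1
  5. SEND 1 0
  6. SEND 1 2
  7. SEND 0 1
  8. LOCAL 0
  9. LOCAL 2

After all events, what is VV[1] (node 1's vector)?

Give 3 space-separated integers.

Initial: VV[0]=[0, 0, 0]
Initial: VV[1]=[0, 0, 0]
Initial: VV[2]=[0, 0, 0]
Event 1: SEND 2->1: VV[2][2]++ -> VV[2]=[0, 0, 1], msg_vec=[0, 0, 1]; VV[1]=max(VV[1],msg_vec) then VV[1][1]++ -> VV[1]=[0, 1, 1]
Event 2: SEND 2->1: VV[2][2]++ -> VV[2]=[0, 0, 2], msg_vec=[0, 0, 2]; VV[1]=max(VV[1],msg_vec) then VV[1][1]++ -> VV[1]=[0, 2, 2]
Event 3: SEND 1->0: VV[1][1]++ -> VV[1]=[0, 3, 2], msg_vec=[0, 3, 2]; VV[0]=max(VV[0],msg_vec) then VV[0][0]++ -> VV[0]=[1, 3, 2]
Event 4: SEND 2->1: VV[2][2]++ -> VV[2]=[0, 0, 3], msg_vec=[0, 0, 3]; VV[1]=max(VV[1],msg_vec) then VV[1][1]++ -> VV[1]=[0, 4, 3]
Event 5: SEND 1->0: VV[1][1]++ -> VV[1]=[0, 5, 3], msg_vec=[0, 5, 3]; VV[0]=max(VV[0],msg_vec) then VV[0][0]++ -> VV[0]=[2, 5, 3]
Event 6: SEND 1->2: VV[1][1]++ -> VV[1]=[0, 6, 3], msg_vec=[0, 6, 3]; VV[2]=max(VV[2],msg_vec) then VV[2][2]++ -> VV[2]=[0, 6, 4]
Event 7: SEND 0->1: VV[0][0]++ -> VV[0]=[3, 5, 3], msg_vec=[3, 5, 3]; VV[1]=max(VV[1],msg_vec) then VV[1][1]++ -> VV[1]=[3, 7, 3]
Event 8: LOCAL 0: VV[0][0]++ -> VV[0]=[4, 5, 3]
Event 9: LOCAL 2: VV[2][2]++ -> VV[2]=[0, 6, 5]
Final vectors: VV[0]=[4, 5, 3]; VV[1]=[3, 7, 3]; VV[2]=[0, 6, 5]

Answer: 3 7 3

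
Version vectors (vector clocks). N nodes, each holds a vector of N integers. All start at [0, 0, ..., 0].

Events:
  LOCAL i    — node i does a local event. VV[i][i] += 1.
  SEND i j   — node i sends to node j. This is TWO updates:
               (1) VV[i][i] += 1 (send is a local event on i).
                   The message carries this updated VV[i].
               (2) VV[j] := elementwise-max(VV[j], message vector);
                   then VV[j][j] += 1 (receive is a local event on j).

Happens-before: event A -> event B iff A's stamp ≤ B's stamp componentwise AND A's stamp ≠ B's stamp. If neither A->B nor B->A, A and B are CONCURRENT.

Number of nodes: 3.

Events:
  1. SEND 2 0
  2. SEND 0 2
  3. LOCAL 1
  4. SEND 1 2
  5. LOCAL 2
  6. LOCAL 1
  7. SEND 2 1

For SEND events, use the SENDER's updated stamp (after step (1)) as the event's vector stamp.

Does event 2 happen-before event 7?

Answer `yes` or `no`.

Answer: yes

Derivation:
Initial: VV[0]=[0, 0, 0]
Initial: VV[1]=[0, 0, 0]
Initial: VV[2]=[0, 0, 0]
Event 1: SEND 2->0: VV[2][2]++ -> VV[2]=[0, 0, 1], msg_vec=[0, 0, 1]; VV[0]=max(VV[0],msg_vec) then VV[0][0]++ -> VV[0]=[1, 0, 1]
Event 2: SEND 0->2: VV[0][0]++ -> VV[0]=[2, 0, 1], msg_vec=[2, 0, 1]; VV[2]=max(VV[2],msg_vec) then VV[2][2]++ -> VV[2]=[2, 0, 2]
Event 3: LOCAL 1: VV[1][1]++ -> VV[1]=[0, 1, 0]
Event 4: SEND 1->2: VV[1][1]++ -> VV[1]=[0, 2, 0], msg_vec=[0, 2, 0]; VV[2]=max(VV[2],msg_vec) then VV[2][2]++ -> VV[2]=[2, 2, 3]
Event 5: LOCAL 2: VV[2][2]++ -> VV[2]=[2, 2, 4]
Event 6: LOCAL 1: VV[1][1]++ -> VV[1]=[0, 3, 0]
Event 7: SEND 2->1: VV[2][2]++ -> VV[2]=[2, 2, 5], msg_vec=[2, 2, 5]; VV[1]=max(VV[1],msg_vec) then VV[1][1]++ -> VV[1]=[2, 4, 5]
Event 2 stamp: [2, 0, 1]
Event 7 stamp: [2, 2, 5]
[2, 0, 1] <= [2, 2, 5]? True. Equal? False. Happens-before: True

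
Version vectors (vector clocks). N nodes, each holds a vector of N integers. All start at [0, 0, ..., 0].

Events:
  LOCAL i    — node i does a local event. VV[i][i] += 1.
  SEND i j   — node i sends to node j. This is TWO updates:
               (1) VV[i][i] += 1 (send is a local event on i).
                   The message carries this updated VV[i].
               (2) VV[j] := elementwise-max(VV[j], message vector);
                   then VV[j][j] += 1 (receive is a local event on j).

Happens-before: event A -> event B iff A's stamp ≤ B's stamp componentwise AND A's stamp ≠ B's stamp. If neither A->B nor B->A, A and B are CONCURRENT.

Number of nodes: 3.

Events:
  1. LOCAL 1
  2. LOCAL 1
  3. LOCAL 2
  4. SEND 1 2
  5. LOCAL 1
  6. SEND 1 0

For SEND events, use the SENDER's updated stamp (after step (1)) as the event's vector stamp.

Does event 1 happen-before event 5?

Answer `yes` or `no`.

Initial: VV[0]=[0, 0, 0]
Initial: VV[1]=[0, 0, 0]
Initial: VV[2]=[0, 0, 0]
Event 1: LOCAL 1: VV[1][1]++ -> VV[1]=[0, 1, 0]
Event 2: LOCAL 1: VV[1][1]++ -> VV[1]=[0, 2, 0]
Event 3: LOCAL 2: VV[2][2]++ -> VV[2]=[0, 0, 1]
Event 4: SEND 1->2: VV[1][1]++ -> VV[1]=[0, 3, 0], msg_vec=[0, 3, 0]; VV[2]=max(VV[2],msg_vec) then VV[2][2]++ -> VV[2]=[0, 3, 2]
Event 5: LOCAL 1: VV[1][1]++ -> VV[1]=[0, 4, 0]
Event 6: SEND 1->0: VV[1][1]++ -> VV[1]=[0, 5, 0], msg_vec=[0, 5, 0]; VV[0]=max(VV[0],msg_vec) then VV[0][0]++ -> VV[0]=[1, 5, 0]
Event 1 stamp: [0, 1, 0]
Event 5 stamp: [0, 4, 0]
[0, 1, 0] <= [0, 4, 0]? True. Equal? False. Happens-before: True

Answer: yes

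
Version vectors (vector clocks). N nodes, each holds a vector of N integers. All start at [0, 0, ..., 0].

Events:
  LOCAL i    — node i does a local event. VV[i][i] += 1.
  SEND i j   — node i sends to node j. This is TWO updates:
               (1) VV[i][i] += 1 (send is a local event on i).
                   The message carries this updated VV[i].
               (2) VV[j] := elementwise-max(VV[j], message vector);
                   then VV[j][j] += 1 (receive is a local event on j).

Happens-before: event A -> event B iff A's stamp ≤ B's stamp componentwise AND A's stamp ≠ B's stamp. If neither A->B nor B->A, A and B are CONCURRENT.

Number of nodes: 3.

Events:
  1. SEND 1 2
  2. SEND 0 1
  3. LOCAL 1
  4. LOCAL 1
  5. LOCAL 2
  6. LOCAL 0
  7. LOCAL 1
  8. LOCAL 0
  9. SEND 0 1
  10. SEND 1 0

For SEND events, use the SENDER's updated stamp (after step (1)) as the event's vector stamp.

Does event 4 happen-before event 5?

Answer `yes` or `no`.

Initial: VV[0]=[0, 0, 0]
Initial: VV[1]=[0, 0, 0]
Initial: VV[2]=[0, 0, 0]
Event 1: SEND 1->2: VV[1][1]++ -> VV[1]=[0, 1, 0], msg_vec=[0, 1, 0]; VV[2]=max(VV[2],msg_vec) then VV[2][2]++ -> VV[2]=[0, 1, 1]
Event 2: SEND 0->1: VV[0][0]++ -> VV[0]=[1, 0, 0], msg_vec=[1, 0, 0]; VV[1]=max(VV[1],msg_vec) then VV[1][1]++ -> VV[1]=[1, 2, 0]
Event 3: LOCAL 1: VV[1][1]++ -> VV[1]=[1, 3, 0]
Event 4: LOCAL 1: VV[1][1]++ -> VV[1]=[1, 4, 0]
Event 5: LOCAL 2: VV[2][2]++ -> VV[2]=[0, 1, 2]
Event 6: LOCAL 0: VV[0][0]++ -> VV[0]=[2, 0, 0]
Event 7: LOCAL 1: VV[1][1]++ -> VV[1]=[1, 5, 0]
Event 8: LOCAL 0: VV[0][0]++ -> VV[0]=[3, 0, 0]
Event 9: SEND 0->1: VV[0][0]++ -> VV[0]=[4, 0, 0], msg_vec=[4, 0, 0]; VV[1]=max(VV[1],msg_vec) then VV[1][1]++ -> VV[1]=[4, 6, 0]
Event 10: SEND 1->0: VV[1][1]++ -> VV[1]=[4, 7, 0], msg_vec=[4, 7, 0]; VV[0]=max(VV[0],msg_vec) then VV[0][0]++ -> VV[0]=[5, 7, 0]
Event 4 stamp: [1, 4, 0]
Event 5 stamp: [0, 1, 2]
[1, 4, 0] <= [0, 1, 2]? False. Equal? False. Happens-before: False

Answer: no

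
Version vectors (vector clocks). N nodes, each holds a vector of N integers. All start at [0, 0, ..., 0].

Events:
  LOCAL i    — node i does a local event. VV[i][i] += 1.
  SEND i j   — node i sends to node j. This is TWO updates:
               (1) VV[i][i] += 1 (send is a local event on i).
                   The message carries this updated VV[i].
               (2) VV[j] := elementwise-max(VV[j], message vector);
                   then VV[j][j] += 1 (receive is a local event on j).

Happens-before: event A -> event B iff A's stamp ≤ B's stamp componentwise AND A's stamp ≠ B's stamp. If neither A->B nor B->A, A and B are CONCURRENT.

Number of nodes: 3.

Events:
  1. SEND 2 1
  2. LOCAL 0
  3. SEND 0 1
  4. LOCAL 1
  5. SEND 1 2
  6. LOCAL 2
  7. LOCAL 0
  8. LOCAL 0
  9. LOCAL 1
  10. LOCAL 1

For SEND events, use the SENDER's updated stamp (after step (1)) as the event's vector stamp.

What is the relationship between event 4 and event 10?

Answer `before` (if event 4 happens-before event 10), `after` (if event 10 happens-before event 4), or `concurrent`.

Answer: before

Derivation:
Initial: VV[0]=[0, 0, 0]
Initial: VV[1]=[0, 0, 0]
Initial: VV[2]=[0, 0, 0]
Event 1: SEND 2->1: VV[2][2]++ -> VV[2]=[0, 0, 1], msg_vec=[0, 0, 1]; VV[1]=max(VV[1],msg_vec) then VV[1][1]++ -> VV[1]=[0, 1, 1]
Event 2: LOCAL 0: VV[0][0]++ -> VV[0]=[1, 0, 0]
Event 3: SEND 0->1: VV[0][0]++ -> VV[0]=[2, 0, 0], msg_vec=[2, 0, 0]; VV[1]=max(VV[1],msg_vec) then VV[1][1]++ -> VV[1]=[2, 2, 1]
Event 4: LOCAL 1: VV[1][1]++ -> VV[1]=[2, 3, 1]
Event 5: SEND 1->2: VV[1][1]++ -> VV[1]=[2, 4, 1], msg_vec=[2, 4, 1]; VV[2]=max(VV[2],msg_vec) then VV[2][2]++ -> VV[2]=[2, 4, 2]
Event 6: LOCAL 2: VV[2][2]++ -> VV[2]=[2, 4, 3]
Event 7: LOCAL 0: VV[0][0]++ -> VV[0]=[3, 0, 0]
Event 8: LOCAL 0: VV[0][0]++ -> VV[0]=[4, 0, 0]
Event 9: LOCAL 1: VV[1][1]++ -> VV[1]=[2, 5, 1]
Event 10: LOCAL 1: VV[1][1]++ -> VV[1]=[2, 6, 1]
Event 4 stamp: [2, 3, 1]
Event 10 stamp: [2, 6, 1]
[2, 3, 1] <= [2, 6, 1]? True
[2, 6, 1] <= [2, 3, 1]? False
Relation: before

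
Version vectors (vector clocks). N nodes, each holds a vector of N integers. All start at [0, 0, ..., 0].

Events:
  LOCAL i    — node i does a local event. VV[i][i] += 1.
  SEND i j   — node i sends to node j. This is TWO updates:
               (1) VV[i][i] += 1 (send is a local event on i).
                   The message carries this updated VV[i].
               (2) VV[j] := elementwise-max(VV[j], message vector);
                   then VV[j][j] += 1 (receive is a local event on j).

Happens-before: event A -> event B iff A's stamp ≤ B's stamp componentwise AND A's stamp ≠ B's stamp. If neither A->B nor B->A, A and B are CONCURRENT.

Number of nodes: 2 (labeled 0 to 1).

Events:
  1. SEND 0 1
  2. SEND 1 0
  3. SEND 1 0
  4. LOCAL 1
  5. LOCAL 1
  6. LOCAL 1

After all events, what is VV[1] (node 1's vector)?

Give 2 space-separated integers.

Answer: 1 6

Derivation:
Initial: VV[0]=[0, 0]
Initial: VV[1]=[0, 0]
Event 1: SEND 0->1: VV[0][0]++ -> VV[0]=[1, 0], msg_vec=[1, 0]; VV[1]=max(VV[1],msg_vec) then VV[1][1]++ -> VV[1]=[1, 1]
Event 2: SEND 1->0: VV[1][1]++ -> VV[1]=[1, 2], msg_vec=[1, 2]; VV[0]=max(VV[0],msg_vec) then VV[0][0]++ -> VV[0]=[2, 2]
Event 3: SEND 1->0: VV[1][1]++ -> VV[1]=[1, 3], msg_vec=[1, 3]; VV[0]=max(VV[0],msg_vec) then VV[0][0]++ -> VV[0]=[3, 3]
Event 4: LOCAL 1: VV[1][1]++ -> VV[1]=[1, 4]
Event 5: LOCAL 1: VV[1][1]++ -> VV[1]=[1, 5]
Event 6: LOCAL 1: VV[1][1]++ -> VV[1]=[1, 6]
Final vectors: VV[0]=[3, 3]; VV[1]=[1, 6]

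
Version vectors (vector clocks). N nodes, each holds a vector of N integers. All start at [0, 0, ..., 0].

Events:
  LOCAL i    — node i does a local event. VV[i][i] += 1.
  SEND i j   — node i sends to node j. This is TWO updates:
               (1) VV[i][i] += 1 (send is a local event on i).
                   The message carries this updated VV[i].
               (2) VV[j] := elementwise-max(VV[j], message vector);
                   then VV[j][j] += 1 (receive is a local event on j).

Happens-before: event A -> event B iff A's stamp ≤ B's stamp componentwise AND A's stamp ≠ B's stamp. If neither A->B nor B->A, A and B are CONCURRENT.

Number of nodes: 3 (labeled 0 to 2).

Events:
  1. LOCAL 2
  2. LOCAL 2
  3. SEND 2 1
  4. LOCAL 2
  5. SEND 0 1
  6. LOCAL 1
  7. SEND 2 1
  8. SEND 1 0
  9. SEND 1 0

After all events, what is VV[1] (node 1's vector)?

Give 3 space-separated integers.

Answer: 1 6 5

Derivation:
Initial: VV[0]=[0, 0, 0]
Initial: VV[1]=[0, 0, 0]
Initial: VV[2]=[0, 0, 0]
Event 1: LOCAL 2: VV[2][2]++ -> VV[2]=[0, 0, 1]
Event 2: LOCAL 2: VV[2][2]++ -> VV[2]=[0, 0, 2]
Event 3: SEND 2->1: VV[2][2]++ -> VV[2]=[0, 0, 3], msg_vec=[0, 0, 3]; VV[1]=max(VV[1],msg_vec) then VV[1][1]++ -> VV[1]=[0, 1, 3]
Event 4: LOCAL 2: VV[2][2]++ -> VV[2]=[0, 0, 4]
Event 5: SEND 0->1: VV[0][0]++ -> VV[0]=[1, 0, 0], msg_vec=[1, 0, 0]; VV[1]=max(VV[1],msg_vec) then VV[1][1]++ -> VV[1]=[1, 2, 3]
Event 6: LOCAL 1: VV[1][1]++ -> VV[1]=[1, 3, 3]
Event 7: SEND 2->1: VV[2][2]++ -> VV[2]=[0, 0, 5], msg_vec=[0, 0, 5]; VV[1]=max(VV[1],msg_vec) then VV[1][1]++ -> VV[1]=[1, 4, 5]
Event 8: SEND 1->0: VV[1][1]++ -> VV[1]=[1, 5, 5], msg_vec=[1, 5, 5]; VV[0]=max(VV[0],msg_vec) then VV[0][0]++ -> VV[0]=[2, 5, 5]
Event 9: SEND 1->0: VV[1][1]++ -> VV[1]=[1, 6, 5], msg_vec=[1, 6, 5]; VV[0]=max(VV[0],msg_vec) then VV[0][0]++ -> VV[0]=[3, 6, 5]
Final vectors: VV[0]=[3, 6, 5]; VV[1]=[1, 6, 5]; VV[2]=[0, 0, 5]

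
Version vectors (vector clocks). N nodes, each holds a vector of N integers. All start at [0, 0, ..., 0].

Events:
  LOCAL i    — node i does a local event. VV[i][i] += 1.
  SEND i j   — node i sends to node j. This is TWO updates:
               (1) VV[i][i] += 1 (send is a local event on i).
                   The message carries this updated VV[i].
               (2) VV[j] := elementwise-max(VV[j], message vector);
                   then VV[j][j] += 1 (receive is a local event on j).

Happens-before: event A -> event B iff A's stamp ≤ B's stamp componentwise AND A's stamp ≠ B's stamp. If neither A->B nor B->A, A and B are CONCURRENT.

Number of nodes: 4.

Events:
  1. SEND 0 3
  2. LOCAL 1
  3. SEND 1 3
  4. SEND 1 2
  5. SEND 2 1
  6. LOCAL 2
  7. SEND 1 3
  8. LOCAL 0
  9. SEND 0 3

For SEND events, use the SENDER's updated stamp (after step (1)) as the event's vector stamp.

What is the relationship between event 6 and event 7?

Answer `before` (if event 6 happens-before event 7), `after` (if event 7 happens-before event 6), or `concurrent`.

Initial: VV[0]=[0, 0, 0, 0]
Initial: VV[1]=[0, 0, 0, 0]
Initial: VV[2]=[0, 0, 0, 0]
Initial: VV[3]=[0, 0, 0, 0]
Event 1: SEND 0->3: VV[0][0]++ -> VV[0]=[1, 0, 0, 0], msg_vec=[1, 0, 0, 0]; VV[3]=max(VV[3],msg_vec) then VV[3][3]++ -> VV[3]=[1, 0, 0, 1]
Event 2: LOCAL 1: VV[1][1]++ -> VV[1]=[0, 1, 0, 0]
Event 3: SEND 1->3: VV[1][1]++ -> VV[1]=[0, 2, 0, 0], msg_vec=[0, 2, 0, 0]; VV[3]=max(VV[3],msg_vec) then VV[3][3]++ -> VV[3]=[1, 2, 0, 2]
Event 4: SEND 1->2: VV[1][1]++ -> VV[1]=[0, 3, 0, 0], msg_vec=[0, 3, 0, 0]; VV[2]=max(VV[2],msg_vec) then VV[2][2]++ -> VV[2]=[0, 3, 1, 0]
Event 5: SEND 2->1: VV[2][2]++ -> VV[2]=[0, 3, 2, 0], msg_vec=[0, 3, 2, 0]; VV[1]=max(VV[1],msg_vec) then VV[1][1]++ -> VV[1]=[0, 4, 2, 0]
Event 6: LOCAL 2: VV[2][2]++ -> VV[2]=[0, 3, 3, 0]
Event 7: SEND 1->3: VV[1][1]++ -> VV[1]=[0, 5, 2, 0], msg_vec=[0, 5, 2, 0]; VV[3]=max(VV[3],msg_vec) then VV[3][3]++ -> VV[3]=[1, 5, 2, 3]
Event 8: LOCAL 0: VV[0][0]++ -> VV[0]=[2, 0, 0, 0]
Event 9: SEND 0->3: VV[0][0]++ -> VV[0]=[3, 0, 0, 0], msg_vec=[3, 0, 0, 0]; VV[3]=max(VV[3],msg_vec) then VV[3][3]++ -> VV[3]=[3, 5, 2, 4]
Event 6 stamp: [0, 3, 3, 0]
Event 7 stamp: [0, 5, 2, 0]
[0, 3, 3, 0] <= [0, 5, 2, 0]? False
[0, 5, 2, 0] <= [0, 3, 3, 0]? False
Relation: concurrent

Answer: concurrent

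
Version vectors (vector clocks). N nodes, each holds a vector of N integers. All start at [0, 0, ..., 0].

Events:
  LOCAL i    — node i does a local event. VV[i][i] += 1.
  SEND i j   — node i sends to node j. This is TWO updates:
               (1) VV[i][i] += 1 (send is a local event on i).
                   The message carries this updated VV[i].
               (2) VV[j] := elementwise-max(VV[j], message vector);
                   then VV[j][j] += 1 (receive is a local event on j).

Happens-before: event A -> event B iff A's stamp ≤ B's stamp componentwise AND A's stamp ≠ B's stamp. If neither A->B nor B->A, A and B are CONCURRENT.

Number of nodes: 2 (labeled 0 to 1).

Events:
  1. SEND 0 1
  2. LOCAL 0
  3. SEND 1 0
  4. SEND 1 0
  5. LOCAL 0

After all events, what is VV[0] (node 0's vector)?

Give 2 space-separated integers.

Answer: 5 3

Derivation:
Initial: VV[0]=[0, 0]
Initial: VV[1]=[0, 0]
Event 1: SEND 0->1: VV[0][0]++ -> VV[0]=[1, 0], msg_vec=[1, 0]; VV[1]=max(VV[1],msg_vec) then VV[1][1]++ -> VV[1]=[1, 1]
Event 2: LOCAL 0: VV[0][0]++ -> VV[0]=[2, 0]
Event 3: SEND 1->0: VV[1][1]++ -> VV[1]=[1, 2], msg_vec=[1, 2]; VV[0]=max(VV[0],msg_vec) then VV[0][0]++ -> VV[0]=[3, 2]
Event 4: SEND 1->0: VV[1][1]++ -> VV[1]=[1, 3], msg_vec=[1, 3]; VV[0]=max(VV[0],msg_vec) then VV[0][0]++ -> VV[0]=[4, 3]
Event 5: LOCAL 0: VV[0][0]++ -> VV[0]=[5, 3]
Final vectors: VV[0]=[5, 3]; VV[1]=[1, 3]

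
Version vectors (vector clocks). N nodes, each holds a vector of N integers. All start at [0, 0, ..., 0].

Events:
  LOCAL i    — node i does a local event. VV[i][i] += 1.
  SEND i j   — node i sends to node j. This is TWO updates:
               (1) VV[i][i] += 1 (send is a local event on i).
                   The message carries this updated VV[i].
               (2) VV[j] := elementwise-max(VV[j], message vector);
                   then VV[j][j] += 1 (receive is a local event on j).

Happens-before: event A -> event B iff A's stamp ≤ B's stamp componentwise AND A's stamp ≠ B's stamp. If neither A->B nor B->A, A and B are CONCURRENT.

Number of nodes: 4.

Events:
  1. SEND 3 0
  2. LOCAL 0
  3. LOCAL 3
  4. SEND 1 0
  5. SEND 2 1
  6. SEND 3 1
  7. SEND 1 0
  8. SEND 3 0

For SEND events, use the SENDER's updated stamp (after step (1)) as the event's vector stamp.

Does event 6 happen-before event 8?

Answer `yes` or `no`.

Answer: yes

Derivation:
Initial: VV[0]=[0, 0, 0, 0]
Initial: VV[1]=[0, 0, 0, 0]
Initial: VV[2]=[0, 0, 0, 0]
Initial: VV[3]=[0, 0, 0, 0]
Event 1: SEND 3->0: VV[3][3]++ -> VV[3]=[0, 0, 0, 1], msg_vec=[0, 0, 0, 1]; VV[0]=max(VV[0],msg_vec) then VV[0][0]++ -> VV[0]=[1, 0, 0, 1]
Event 2: LOCAL 0: VV[0][0]++ -> VV[0]=[2, 0, 0, 1]
Event 3: LOCAL 3: VV[3][3]++ -> VV[3]=[0, 0, 0, 2]
Event 4: SEND 1->0: VV[1][1]++ -> VV[1]=[0, 1, 0, 0], msg_vec=[0, 1, 0, 0]; VV[0]=max(VV[0],msg_vec) then VV[0][0]++ -> VV[0]=[3, 1, 0, 1]
Event 5: SEND 2->1: VV[2][2]++ -> VV[2]=[0, 0, 1, 0], msg_vec=[0, 0, 1, 0]; VV[1]=max(VV[1],msg_vec) then VV[1][1]++ -> VV[1]=[0, 2, 1, 0]
Event 6: SEND 3->1: VV[3][3]++ -> VV[3]=[0, 0, 0, 3], msg_vec=[0, 0, 0, 3]; VV[1]=max(VV[1],msg_vec) then VV[1][1]++ -> VV[1]=[0, 3, 1, 3]
Event 7: SEND 1->0: VV[1][1]++ -> VV[1]=[0, 4, 1, 3], msg_vec=[0, 4, 1, 3]; VV[0]=max(VV[0],msg_vec) then VV[0][0]++ -> VV[0]=[4, 4, 1, 3]
Event 8: SEND 3->0: VV[3][3]++ -> VV[3]=[0, 0, 0, 4], msg_vec=[0, 0, 0, 4]; VV[0]=max(VV[0],msg_vec) then VV[0][0]++ -> VV[0]=[5, 4, 1, 4]
Event 6 stamp: [0, 0, 0, 3]
Event 8 stamp: [0, 0, 0, 4]
[0, 0, 0, 3] <= [0, 0, 0, 4]? True. Equal? False. Happens-before: True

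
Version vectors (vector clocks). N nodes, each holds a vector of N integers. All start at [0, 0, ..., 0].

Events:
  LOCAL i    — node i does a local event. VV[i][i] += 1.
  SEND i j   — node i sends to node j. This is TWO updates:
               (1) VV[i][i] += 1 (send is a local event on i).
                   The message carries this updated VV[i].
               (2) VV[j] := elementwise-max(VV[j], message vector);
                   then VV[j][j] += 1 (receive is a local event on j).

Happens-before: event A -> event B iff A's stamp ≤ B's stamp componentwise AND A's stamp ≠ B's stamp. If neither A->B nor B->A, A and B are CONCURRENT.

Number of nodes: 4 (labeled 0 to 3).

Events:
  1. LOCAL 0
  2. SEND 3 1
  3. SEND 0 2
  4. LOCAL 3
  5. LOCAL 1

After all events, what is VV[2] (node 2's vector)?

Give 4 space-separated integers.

Answer: 2 0 1 0

Derivation:
Initial: VV[0]=[0, 0, 0, 0]
Initial: VV[1]=[0, 0, 0, 0]
Initial: VV[2]=[0, 0, 0, 0]
Initial: VV[3]=[0, 0, 0, 0]
Event 1: LOCAL 0: VV[0][0]++ -> VV[0]=[1, 0, 0, 0]
Event 2: SEND 3->1: VV[3][3]++ -> VV[3]=[0, 0, 0, 1], msg_vec=[0, 0, 0, 1]; VV[1]=max(VV[1],msg_vec) then VV[1][1]++ -> VV[1]=[0, 1, 0, 1]
Event 3: SEND 0->2: VV[0][0]++ -> VV[0]=[2, 0, 0, 0], msg_vec=[2, 0, 0, 0]; VV[2]=max(VV[2],msg_vec) then VV[2][2]++ -> VV[2]=[2, 0, 1, 0]
Event 4: LOCAL 3: VV[3][3]++ -> VV[3]=[0, 0, 0, 2]
Event 5: LOCAL 1: VV[1][1]++ -> VV[1]=[0, 2, 0, 1]
Final vectors: VV[0]=[2, 0, 0, 0]; VV[1]=[0, 2, 0, 1]; VV[2]=[2, 0, 1, 0]; VV[3]=[0, 0, 0, 2]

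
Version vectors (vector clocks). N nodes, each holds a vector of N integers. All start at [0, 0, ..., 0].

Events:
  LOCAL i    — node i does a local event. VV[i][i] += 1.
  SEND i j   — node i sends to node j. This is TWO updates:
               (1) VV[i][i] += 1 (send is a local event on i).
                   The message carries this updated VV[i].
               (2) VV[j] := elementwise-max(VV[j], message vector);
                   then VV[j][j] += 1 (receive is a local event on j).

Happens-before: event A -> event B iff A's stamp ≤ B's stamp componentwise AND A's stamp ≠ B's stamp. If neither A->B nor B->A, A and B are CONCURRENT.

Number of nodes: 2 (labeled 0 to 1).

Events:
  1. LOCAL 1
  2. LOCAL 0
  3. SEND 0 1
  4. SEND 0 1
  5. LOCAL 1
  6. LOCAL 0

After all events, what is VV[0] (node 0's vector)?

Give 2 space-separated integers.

Initial: VV[0]=[0, 0]
Initial: VV[1]=[0, 0]
Event 1: LOCAL 1: VV[1][1]++ -> VV[1]=[0, 1]
Event 2: LOCAL 0: VV[0][0]++ -> VV[0]=[1, 0]
Event 3: SEND 0->1: VV[0][0]++ -> VV[0]=[2, 0], msg_vec=[2, 0]; VV[1]=max(VV[1],msg_vec) then VV[1][1]++ -> VV[1]=[2, 2]
Event 4: SEND 0->1: VV[0][0]++ -> VV[0]=[3, 0], msg_vec=[3, 0]; VV[1]=max(VV[1],msg_vec) then VV[1][1]++ -> VV[1]=[3, 3]
Event 5: LOCAL 1: VV[1][1]++ -> VV[1]=[3, 4]
Event 6: LOCAL 0: VV[0][0]++ -> VV[0]=[4, 0]
Final vectors: VV[0]=[4, 0]; VV[1]=[3, 4]

Answer: 4 0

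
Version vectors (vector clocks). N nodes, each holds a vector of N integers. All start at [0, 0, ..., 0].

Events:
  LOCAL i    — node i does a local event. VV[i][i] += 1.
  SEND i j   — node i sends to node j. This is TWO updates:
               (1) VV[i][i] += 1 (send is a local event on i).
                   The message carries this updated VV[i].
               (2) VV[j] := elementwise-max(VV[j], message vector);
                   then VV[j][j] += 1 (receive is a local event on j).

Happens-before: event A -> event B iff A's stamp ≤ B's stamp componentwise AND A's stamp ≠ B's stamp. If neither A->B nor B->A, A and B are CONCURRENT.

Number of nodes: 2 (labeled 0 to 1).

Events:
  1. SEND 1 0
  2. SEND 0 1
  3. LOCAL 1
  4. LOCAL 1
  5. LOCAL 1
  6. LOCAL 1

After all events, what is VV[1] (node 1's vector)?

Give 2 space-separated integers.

Answer: 2 6

Derivation:
Initial: VV[0]=[0, 0]
Initial: VV[1]=[0, 0]
Event 1: SEND 1->0: VV[1][1]++ -> VV[1]=[0, 1], msg_vec=[0, 1]; VV[0]=max(VV[0],msg_vec) then VV[0][0]++ -> VV[0]=[1, 1]
Event 2: SEND 0->1: VV[0][0]++ -> VV[0]=[2, 1], msg_vec=[2, 1]; VV[1]=max(VV[1],msg_vec) then VV[1][1]++ -> VV[1]=[2, 2]
Event 3: LOCAL 1: VV[1][1]++ -> VV[1]=[2, 3]
Event 4: LOCAL 1: VV[1][1]++ -> VV[1]=[2, 4]
Event 5: LOCAL 1: VV[1][1]++ -> VV[1]=[2, 5]
Event 6: LOCAL 1: VV[1][1]++ -> VV[1]=[2, 6]
Final vectors: VV[0]=[2, 1]; VV[1]=[2, 6]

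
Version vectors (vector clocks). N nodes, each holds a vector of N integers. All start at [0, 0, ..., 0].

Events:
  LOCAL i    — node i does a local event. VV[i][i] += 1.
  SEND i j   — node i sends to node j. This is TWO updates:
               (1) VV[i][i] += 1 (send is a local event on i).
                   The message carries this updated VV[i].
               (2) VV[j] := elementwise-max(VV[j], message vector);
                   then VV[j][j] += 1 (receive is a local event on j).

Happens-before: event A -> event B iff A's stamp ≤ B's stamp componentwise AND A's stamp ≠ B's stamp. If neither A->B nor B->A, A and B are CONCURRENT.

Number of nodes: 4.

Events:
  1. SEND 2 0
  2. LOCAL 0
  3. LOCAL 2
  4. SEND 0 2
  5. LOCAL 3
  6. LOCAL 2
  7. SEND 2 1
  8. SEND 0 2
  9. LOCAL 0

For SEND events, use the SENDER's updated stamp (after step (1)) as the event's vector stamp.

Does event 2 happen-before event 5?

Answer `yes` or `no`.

Initial: VV[0]=[0, 0, 0, 0]
Initial: VV[1]=[0, 0, 0, 0]
Initial: VV[2]=[0, 0, 0, 0]
Initial: VV[3]=[0, 0, 0, 0]
Event 1: SEND 2->0: VV[2][2]++ -> VV[2]=[0, 0, 1, 0], msg_vec=[0, 0, 1, 0]; VV[0]=max(VV[0],msg_vec) then VV[0][0]++ -> VV[0]=[1, 0, 1, 0]
Event 2: LOCAL 0: VV[0][0]++ -> VV[0]=[2, 0, 1, 0]
Event 3: LOCAL 2: VV[2][2]++ -> VV[2]=[0, 0, 2, 0]
Event 4: SEND 0->2: VV[0][0]++ -> VV[0]=[3, 0, 1, 0], msg_vec=[3, 0, 1, 0]; VV[2]=max(VV[2],msg_vec) then VV[2][2]++ -> VV[2]=[3, 0, 3, 0]
Event 5: LOCAL 3: VV[3][3]++ -> VV[3]=[0, 0, 0, 1]
Event 6: LOCAL 2: VV[2][2]++ -> VV[2]=[3, 0, 4, 0]
Event 7: SEND 2->1: VV[2][2]++ -> VV[2]=[3, 0, 5, 0], msg_vec=[3, 0, 5, 0]; VV[1]=max(VV[1],msg_vec) then VV[1][1]++ -> VV[1]=[3, 1, 5, 0]
Event 8: SEND 0->2: VV[0][0]++ -> VV[0]=[4, 0, 1, 0], msg_vec=[4, 0, 1, 0]; VV[2]=max(VV[2],msg_vec) then VV[2][2]++ -> VV[2]=[4, 0, 6, 0]
Event 9: LOCAL 0: VV[0][0]++ -> VV[0]=[5, 0, 1, 0]
Event 2 stamp: [2, 0, 1, 0]
Event 5 stamp: [0, 0, 0, 1]
[2, 0, 1, 0] <= [0, 0, 0, 1]? False. Equal? False. Happens-before: False

Answer: no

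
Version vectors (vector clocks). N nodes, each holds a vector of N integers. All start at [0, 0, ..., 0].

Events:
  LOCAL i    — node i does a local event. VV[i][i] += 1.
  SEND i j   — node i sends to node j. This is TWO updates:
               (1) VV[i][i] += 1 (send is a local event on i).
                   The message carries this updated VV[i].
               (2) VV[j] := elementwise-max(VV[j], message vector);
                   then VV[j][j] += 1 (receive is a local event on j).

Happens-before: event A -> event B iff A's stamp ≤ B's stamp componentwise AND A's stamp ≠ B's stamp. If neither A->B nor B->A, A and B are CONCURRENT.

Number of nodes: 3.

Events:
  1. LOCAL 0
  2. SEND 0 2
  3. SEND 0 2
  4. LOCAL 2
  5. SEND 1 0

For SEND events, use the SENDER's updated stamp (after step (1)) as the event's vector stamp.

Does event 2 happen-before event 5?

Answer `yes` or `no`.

Answer: no

Derivation:
Initial: VV[0]=[0, 0, 0]
Initial: VV[1]=[0, 0, 0]
Initial: VV[2]=[0, 0, 0]
Event 1: LOCAL 0: VV[0][0]++ -> VV[0]=[1, 0, 0]
Event 2: SEND 0->2: VV[0][0]++ -> VV[0]=[2, 0, 0], msg_vec=[2, 0, 0]; VV[2]=max(VV[2],msg_vec) then VV[2][2]++ -> VV[2]=[2, 0, 1]
Event 3: SEND 0->2: VV[0][0]++ -> VV[0]=[3, 0, 0], msg_vec=[3, 0, 0]; VV[2]=max(VV[2],msg_vec) then VV[2][2]++ -> VV[2]=[3, 0, 2]
Event 4: LOCAL 2: VV[2][2]++ -> VV[2]=[3, 0, 3]
Event 5: SEND 1->0: VV[1][1]++ -> VV[1]=[0, 1, 0], msg_vec=[0, 1, 0]; VV[0]=max(VV[0],msg_vec) then VV[0][0]++ -> VV[0]=[4, 1, 0]
Event 2 stamp: [2, 0, 0]
Event 5 stamp: [0, 1, 0]
[2, 0, 0] <= [0, 1, 0]? False. Equal? False. Happens-before: False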